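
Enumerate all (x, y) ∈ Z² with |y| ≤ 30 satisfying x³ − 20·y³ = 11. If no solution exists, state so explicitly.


The equation is x³ - 20y³ = 11. For fixed y, x³ = 20·y³ + 11, so a solution requires the RHS to be a perfect cube.
Strategy: iterate y from -30 to 30, compute RHS = 20·y³ + 11, and check whether it is a (positive or negative) perfect cube.
Check small values of y:
  y = 0: RHS = 11 is not a perfect cube.
  y = 1: RHS = 31 is not a perfect cube.
  y = -1: RHS = -9 is not a perfect cube.
  y = 2: RHS = 171 is not a perfect cube.
  y = -2: RHS = -149 is not a perfect cube.
  y = 3: RHS = 551 is not a perfect cube.
  y = -3: RHS = -529 is not a perfect cube.
Continuing the search up to |y| = 30 finds no solutions either.
No (x, y) in the scanned range satisfies the equation.

No integer solutions with |y| ≤ 30.


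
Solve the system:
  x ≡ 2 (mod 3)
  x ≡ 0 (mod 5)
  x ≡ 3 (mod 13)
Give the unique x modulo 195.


Moduli 3, 5, 13 are pairwise coprime; by CRT there is a unique solution modulo M = 3 · 5 · 13 = 195.
Solve pairwise, accumulating the modulus:
  Start with x ≡ 2 (mod 3).
  Combine with x ≡ 0 (mod 5): since gcd(3, 5) = 1, we get a unique residue mod 15.
    Write x = 2 + 3·t and substitute into x ≡ 0 (mod 5): 3·t ≡ 0 − 2 = -2 (mod 5).
    Reduce coefficients mod 5: 3·t ≡ 3 (mod 5).
    The inverse of 3 mod 5 is 2 (since 3·2 = 6 = 1·5 + 1), so t ≡ 2·3 = 6 ≡ 1 (mod 5).
    Then x = 2 + 3·1 = 5, valid modulo lcm(3, 5) = 15: x ≡ 5 (mod 15).
  Combine with x ≡ 3 (mod 13): since gcd(15, 13) = 1, we get a unique residue mod 195.
    Write x = 5 + 15·t and substitute into x ≡ 3 (mod 13): 15·t ≡ 3 − 5 = -2 (mod 13).
    Reduce coefficients mod 13: 2·t ≡ 11 (mod 13).
    The inverse of 2 mod 13 is 7 (since 2·7 = 14 = 1·13 + 1), so t ≡ 7·11 = 77 ≡ 12 (mod 13).
    Then x = 5 + 15·12 = 185, valid modulo lcm(15, 13) = 195: x ≡ 185 (mod 195).
Verify: 185 mod 3 = 2 ✓, 185 mod 5 = 0 ✓, 185 mod 13 = 3 ✓.

x ≡ 185 (mod 195).


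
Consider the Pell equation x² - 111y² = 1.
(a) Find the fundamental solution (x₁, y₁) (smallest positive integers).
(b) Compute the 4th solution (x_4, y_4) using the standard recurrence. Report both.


Step 1: Find the fundamental solution (x₁, y₁) of x² - 111y² = 1.
  Expand √111 as a continued fraction. a₀ = ⌊√111⌋ = 10; iterate m_{k+1} = d_k·a_k − m_k, d_{k+1} = (111 − m_{k+1}²)/d_k, a_{k+1} = ⌊(a₀ + m_{k+1})/d_{k+1}⌋ (starting m₀ = 0, d₀ = 1), with convergents p_k = a_k·p_{k-1} + p_{k-2}, q_k = a_k·q_{k-1} + q_{k-2} (p₋₁ = 1, q₋₁ = 0):
  k = 0: a₀ = 10; p₀/q₀ = 10/1; p₀² − 111·q₀² = 100 − 111 = -11.
  k = 1: m = 10, d = 11, a = ⌊(10 + 10)/11⌋ = 1; p/q = (1·10 + 1)/(1·1 + 0) = 11/1; p² − 111·q² = 121 − 111 = 10.
  k = 2: m = 1, d = 10, a = ⌊(10 + 1)/10⌋ = 1; p/q = (1·11 + 10)/(1·1 + 1) = 21/2; p² − 111·q² = 441 − 444 = -3.
  k = 3: m = 9, d = 3, a = ⌊(10 + 9)/3⌋ = 6; p/q = (6·21 + 11)/(6·2 + 1) = 137/13; p² − 111·q² = 18769 − 18759 = 10.
  k = 4: m = 9, d = 10, a = ⌊(10 + 9)/10⌋ = 1; p/q = (1·137 + 21)/(1·13 + 2) = 158/15; p² − 111·q² = 24964 − 24975 = -11.
  k = 5: m = 1, d = 11, a = ⌊(10 + 1)/11⌋ = 1; p/q = (1·158 + 137)/(1·15 + 13) = 295/28; p² − 111·q² = 87025 − 87024 = 1.
  The first convergent with p² − 111·q² = 1 gives the fundamental solution (x₁, y₁) = (295, 28).
Step 2: Apply the recurrence (x_{n+1}, y_{n+1}) = (x₁x_n + 111y₁y_n, x₁y_n + y₁x_n) repeatedly.
  From (x_1, y_1) = (295, 28): x_2 = 295·295 + 111·28·28 = 174049; y_2 = 295·28 + 28·295 = 16520.
  From (x_2, y_2) = (174049, 16520): x_3 = 295·174049 + 111·28·16520 = 102688615; y_3 = 295·16520 + 28·174049 = 9746772.
  From (x_3, y_3) = (102688615, 9746772): x_4 = 295·102688615 + 111·28·9746772 = 60586108801; y_4 = 295·9746772 + 28·102688615 = 5750578960.
Step 3: Verify x_4² - 111·y_4² = 3670676579646609657601 - 3670676579646609657600 = 1 (should be 1). ✓

(x_1, y_1) = (295, 28); (x_4, y_4) = (60586108801, 5750578960).


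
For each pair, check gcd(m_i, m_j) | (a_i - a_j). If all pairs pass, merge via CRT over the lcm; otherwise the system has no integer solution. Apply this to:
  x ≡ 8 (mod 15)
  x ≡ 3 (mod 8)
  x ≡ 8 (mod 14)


Moduli 15, 8, 14 are not pairwise coprime, so CRT works modulo lcm(m_i) when all pairwise compatibility conditions hold.
Pairwise compatibility: gcd(m_i, m_j) must divide a_i - a_j for every pair.
Merge one congruence at a time:
  Start: x ≡ 8 (mod 15).
  Combine with x ≡ 3 (mod 8): gcd(15, 8) = 1; 3 - 8 = -5, which IS divisible by 1, so compatible.
    Write x = 8 + 15·t and substitute into x ≡ 3 (mod 8): 15·t ≡ 3 − 8 = -5 (mod 8).
    Reduce coefficients mod 8: 7·t ≡ 3 (mod 8).
    The inverse of 7 mod 8 is 7 (since 7·7 = 49 = 6·8 + 1), so t ≡ 7·3 = 21 ≡ 5 (mod 8).
    Then x = 8 + 15·5 = 83, valid modulo lcm(15, 8) = 120: x ≡ 83 (mod 120).
  Combine with x ≡ 8 (mod 14): gcd(120, 14) = 2, and 8 - 83 = -75 is NOT divisible by 2.
    ⇒ system is inconsistent (no integer solution).

No solution (the system is inconsistent).


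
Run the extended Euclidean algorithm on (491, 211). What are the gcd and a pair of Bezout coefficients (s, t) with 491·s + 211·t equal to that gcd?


Euclidean algorithm on (491, 211) — divide until remainder is 0:
  491 = 2 · 211 + 69
  211 = 3 · 69 + 4
  69 = 17 · 4 + 1
  4 = 4 · 1 + 0
gcd(491, 211) = 1.
Track Bezout coefficients alongside the remainders: start with r₀ = 491 = a·1 + b·0 (s = 1, t = 0) and r₁ = 211 = a·0 + b·1 (s = 0, t = 1); each new remainder r_{k+1} = r_{k-1} − q_k·r_k inherits s_{k+1} = s_{k-1} − q_k·s_k, t_{k+1} = t_{k-1} − q_k·t_k, so r_k = a·s_k + b·t_k at every step:
  q = 2: r = 69, s = 1 − 2·0 = 1, t = 0 − 2·1 = -2  (check: 491·1 + 211·(-2) = 69)
  q = 3: r = 4, s = 0 − 3·1 = -3, t = 1 − 3·(-2) = 7  (check: 491·(-3) + 211·7 = 4)
  q = 17: r = 1, s = 1 − 17·(-3) = 52, t = -2 − 17·7 = -121  (check: 491·52 + 211·(-121) = 1)
The row with r = 1 (the gcd) gives the Bezout coefficients s = 52, t = -121.
Result: 491 · (52) + 211 · (-121) = 1.

gcd(491, 211) = 1; s = 52, t = -121 (check: 491·52 + 211·(-121) = 1).


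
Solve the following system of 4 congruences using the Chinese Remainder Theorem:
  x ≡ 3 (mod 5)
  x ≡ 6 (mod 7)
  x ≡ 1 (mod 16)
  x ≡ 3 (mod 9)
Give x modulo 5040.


Product of moduli M = 5 · 7 · 16 · 9 = 5040.
Merge one congruence at a time:
  Start: x ≡ 3 (mod 5).
  Combine with x ≡ 6 (mod 7); new modulus lcm = 35.
    Write x = 3 + 5·t and substitute into x ≡ 6 (mod 7): 5·t ≡ 6 − 3 = 3 (mod 7).
    The inverse of 5 mod 7 is 3 (since 5·3 = 15 = 2·7 + 1), so t ≡ 3·3 = 9 ≡ 2 (mod 7).
    Then x = 3 + 5·2 = 13, valid modulo lcm(5, 7) = 35: x ≡ 13 (mod 35).
  Combine with x ≡ 1 (mod 16); new modulus lcm = 560.
    Write x = 13 + 35·t and substitute into x ≡ 1 (mod 16): 35·t ≡ 1 − 13 = -12 (mod 16).
    Reduce coefficients mod 16: 3·t ≡ 4 (mod 16).
    The inverse of 3 mod 16 is 11 (since 3·11 = 33 = 2·16 + 1), so t ≡ 11·4 = 44 ≡ 12 (mod 16).
    Then x = 13 + 35·12 = 433, valid modulo lcm(35, 16) = 560: x ≡ 433 (mod 560).
  Combine with x ≡ 3 (mod 9); new modulus lcm = 5040.
    Write x = 433 + 560·t and substitute into x ≡ 3 (mod 9): 560·t ≡ 3 − 433 = -430 (mod 9).
    Reduce coefficients mod 9: 2·t ≡ 2 (mod 9).
    The inverse of 2 mod 9 is 5 (since 2·5 = 10 = 1·9 + 1), so t ≡ 5·2 = 10 ≡ 1 (mod 9).
    Then x = 433 + 560·1 = 993, valid modulo lcm(560, 9) = 5040: x ≡ 993 (mod 5040).
Verify against each original: 993 mod 5 = 3, 993 mod 7 = 6, 993 mod 16 = 1, 993 mod 9 = 3.

x ≡ 993 (mod 5040).


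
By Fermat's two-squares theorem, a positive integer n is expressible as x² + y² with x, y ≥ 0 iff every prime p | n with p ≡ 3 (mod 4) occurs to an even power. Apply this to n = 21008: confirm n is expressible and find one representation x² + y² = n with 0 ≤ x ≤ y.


Step 1: Factor n = 21008 = 2^4 · 13 · 101.
Step 2: Check the mod-4 condition on each prime factor: 2 = 2 (special); 13 ≡ 1 (mod 4), exponent 1; 101 ≡ 1 (mod 4), exponent 1.
All primes ≡ 3 (mod 4) appear to even exponent (or don't appear), so by the two-squares theorem n IS expressible as a sum of two squares.
Step 3: Build a representation. Group n = k² · m with k = 4 and m = 13 · 101 = 1313 (a product of primes ≡ 1 (mod 4)); a representation of m scales to one of n via (k·x)² + (k·y)² = k²(x² + y²). Each prime p ≡ 1 (mod 4) is itself a sum of two squares; find a² by testing p − a² for a perfect square:
  13: 13 − 1² = 12, 13 − 2² = 9 = 3² ⇒ 13 = 2² + 3².
  101: 101 − 1² = 100 = 10² ⇒ 101 = 1² + 10².
  Combine using the Brahmagupta–Fibonacci identity (a² + b²)(c² + d²) = (ac − bd)² + (ad + bc)² = (ac + bd)² + (ad − bc)²:
  13 · 101 = 1313: from (2² + 3²)(1² + 10²), take (2·1 − 3·10, 2·10 + 3·1) = (2 − 30, 20 + 3) = (-28, 23); dropping signs (only squares matter) gives (28, 23); check 28² + 23² = 784 + 529 = 1313 ✓.
  Scale by k = 4: (4·28, 4·23) = (112, 92).
Step 4: Order so x ≤ y and verify: 92² + 112² = 8464 + 12544 = 21008 = n. ✓

n = 21008 = 92² + 112² (one valid representation with x ≤ y).


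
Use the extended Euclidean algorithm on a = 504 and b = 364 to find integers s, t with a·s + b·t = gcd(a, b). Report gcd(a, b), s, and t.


Euclidean algorithm on (504, 364) — divide until remainder is 0:
  504 = 1 · 364 + 140
  364 = 2 · 140 + 84
  140 = 1 · 84 + 56
  84 = 1 · 56 + 28
  56 = 2 · 28 + 0
gcd(504, 364) = 28.
Track Bezout coefficients alongside the remainders: start with r₀ = 504 = a·1 + b·0 (s = 1, t = 0) and r₁ = 364 = a·0 + b·1 (s = 0, t = 1); each new remainder r_{k+1} = r_{k-1} − q_k·r_k inherits s_{k+1} = s_{k-1} − q_k·s_k, t_{k+1} = t_{k-1} − q_k·t_k, so r_k = a·s_k + b·t_k at every step:
  q = 1: r = 140, s = 1 − 1·0 = 1, t = 0 − 1·1 = -1  (check: 504·1 + 364·(-1) = 140)
  q = 2: r = 84, s = 0 − 2·1 = -2, t = 1 − 2·(-1) = 3  (check: 504·(-2) + 364·3 = 84)
  q = 1: r = 56, s = 1 − 1·(-2) = 3, t = -1 − 1·3 = -4  (check: 504·3 + 364·(-4) = 56)
  q = 1: r = 28, s = -2 − 1·3 = -5, t = 3 − 1·(-4) = 7  (check: 504·(-5) + 364·7 = 28)
The row with r = 28 (the gcd) gives the Bezout coefficients s = -5, t = 7.
Result: 504 · (-5) + 364 · (7) = 28.

gcd(504, 364) = 28; s = -5, t = 7 (check: 504·(-5) + 364·7 = 28).


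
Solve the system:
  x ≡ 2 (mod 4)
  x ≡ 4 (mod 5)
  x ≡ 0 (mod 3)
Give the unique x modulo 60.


Moduli 4, 5, 3 are pairwise coprime; by CRT there is a unique solution modulo M = 4 · 5 · 3 = 60.
Solve pairwise, accumulating the modulus:
  Start with x ≡ 2 (mod 4).
  Combine with x ≡ 4 (mod 5): since gcd(4, 5) = 1, we get a unique residue mod 20.
    Write x = 2 + 4·t and substitute into x ≡ 4 (mod 5): 4·t ≡ 4 − 2 = 2 (mod 5).
    The inverse of 4 mod 5 is 4 (since 4·4 = 16 = 3·5 + 1), so t ≡ 4·2 = 8 ≡ 3 (mod 5).
    Then x = 2 + 4·3 = 14, valid modulo lcm(4, 5) = 20: x ≡ 14 (mod 20).
  Combine with x ≡ 0 (mod 3): since gcd(20, 3) = 1, we get a unique residue mod 60.
    Write x = 14 + 20·t and substitute into x ≡ 0 (mod 3): 20·t ≡ 0 − 14 = -14 (mod 3).
    Reduce coefficients mod 3: 2·t ≡ 1 (mod 3).
    The inverse of 2 mod 3 is 2 (since 2·2 = 4 = 1·3 + 1), so t ≡ 2·1 = 2 ≡ 2 (mod 3).
    Then x = 14 + 20·2 = 54, valid modulo lcm(20, 3) = 60: x ≡ 54 (mod 60).
Verify: 54 mod 4 = 2 ✓, 54 mod 5 = 4 ✓, 54 mod 3 = 0 ✓.

x ≡ 54 (mod 60).


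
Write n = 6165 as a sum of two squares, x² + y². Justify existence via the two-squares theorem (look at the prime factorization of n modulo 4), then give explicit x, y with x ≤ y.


Step 1: Factor n = 6165 = 3^2 · 5 · 137.
Step 2: Check the mod-4 condition on each prime factor: 3 ≡ 3 (mod 4), exponent 2 (must be even); 5 ≡ 1 (mod 4), exponent 1; 137 ≡ 1 (mod 4), exponent 1.
All primes ≡ 3 (mod 4) appear to even exponent (or don't appear), so by the two-squares theorem n IS expressible as a sum of two squares.
Step 3: Build a representation. Group n = k² · m with k = 3 and m = 5 · 137 = 685 (a product of primes ≡ 1 (mod 4)); a representation of m scales to one of n via (k·x)² + (k·y)² = k²(x² + y²). Each prime p ≡ 1 (mod 4) is itself a sum of two squares; find a² by testing p − a² for a perfect square:
  5: 5 − 1² = 4 = 2² ⇒ 5 = 1² + 2².
  137: 137 − 1² = 136, 137 − 2² = 133, 137 − 3² = 128, 137 − 4² = 121 = 11² ⇒ 137 = 4² + 11².
  Combine using the Brahmagupta–Fibonacci identity (a² + b²)(c² + d²) = (ac − bd)² + (ad + bc)² = (ac + bd)² + (ad − bc)²:
  5 · 137 = 685: from (1² + 2²)(4² + 11²), take (1·4 − 2·11, 1·11 + 2·4) = (4 − 22, 11 + 8) = (-18, 19); dropping signs (only squares matter) gives (18, 19); check 18² + 19² = 324 + 361 = 685 ✓.
  Scale by k = 3: (3·18, 3·19) = (54, 57).
Step 4: Order so x ≤ y and verify: 54² + 57² = 2916 + 3249 = 6165 = n. ✓

n = 6165 = 54² + 57² (one valid representation with x ≤ y).


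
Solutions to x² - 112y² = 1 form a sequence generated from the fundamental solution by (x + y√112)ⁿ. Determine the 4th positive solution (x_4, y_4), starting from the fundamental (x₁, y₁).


Step 1: Find the fundamental solution (x₁, y₁) of x² - 112y² = 1.
  Expand √112 as a continued fraction. a₀ = ⌊√112⌋ = 10; iterate m_{k+1} = d_k·a_k − m_k, d_{k+1} = (112 − m_{k+1}²)/d_k, a_{k+1} = ⌊(a₀ + m_{k+1})/d_{k+1}⌋ (starting m₀ = 0, d₀ = 1), with convergents p_k = a_k·p_{k-1} + p_{k-2}, q_k = a_k·q_{k-1} + q_{k-2} (p₋₁ = 1, q₋₁ = 0):
  k = 0: a₀ = 10; p₀/q₀ = 10/1; p₀² − 112·q₀² = 100 − 112 = -12.
  k = 1: m = 10, d = 12, a = ⌊(10 + 10)/12⌋ = 1; p/q = (1·10 + 1)/(1·1 + 0) = 11/1; p² − 112·q² = 121 − 112 = 9.
  k = 2: m = 2, d = 9, a = ⌊(10 + 2)/9⌋ = 1; p/q = (1·11 + 10)/(1·1 + 1) = 21/2; p² − 112·q² = 441 − 448 = -7.
  k = 3: m = 7, d = 7, a = ⌊(10 + 7)/7⌋ = 2; p/q = (2·21 + 11)/(2·2 + 1) = 53/5; p² − 112·q² = 2809 − 2800 = 9.
  k = 4: m = 7, d = 9, a = ⌊(10 + 7)/9⌋ = 1; p/q = (1·53 + 21)/(1·5 + 2) = 74/7; p² − 112·q² = 5476 − 5488 = -12.
  k = 5: m = 2, d = 12, a = ⌊(10 + 2)/12⌋ = 1; p/q = (1·74 + 53)/(1·7 + 5) = 127/12; p² − 112·q² = 16129 − 16128 = 1.
  The first convergent with p² − 112·q² = 1 gives the fundamental solution (x₁, y₁) = (127, 12).
Step 2: Apply the recurrence (x_{n+1}, y_{n+1}) = (x₁x_n + 112y₁y_n, x₁y_n + y₁x_n) repeatedly.
  From (x_1, y_1) = (127, 12): x_2 = 127·127 + 112·12·12 = 32257; y_2 = 127·12 + 12·127 = 3048.
  From (x_2, y_2) = (32257, 3048): x_3 = 127·32257 + 112·12·3048 = 8193151; y_3 = 127·3048 + 12·32257 = 774180.
  From (x_3, y_3) = (8193151, 774180): x_4 = 127·8193151 + 112·12·774180 = 2081028097; y_4 = 127·774180 + 12·8193151 = 196638672.
Step 3: Verify x_4² - 112·y_4² = 4330677940503441409 - 4330677940503441408 = 1 (should be 1). ✓

(x_1, y_1) = (127, 12); (x_4, y_4) = (2081028097, 196638672).


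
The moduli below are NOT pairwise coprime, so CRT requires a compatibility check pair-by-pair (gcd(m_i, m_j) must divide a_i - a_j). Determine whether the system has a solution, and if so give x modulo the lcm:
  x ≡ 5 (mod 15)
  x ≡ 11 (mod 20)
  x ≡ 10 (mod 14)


Moduli 15, 20, 14 are not pairwise coprime, so CRT works modulo lcm(m_i) when all pairwise compatibility conditions hold.
Pairwise compatibility: gcd(m_i, m_j) must divide a_i - a_j for every pair.
Merge one congruence at a time:
  Start: x ≡ 5 (mod 15).
  Combine with x ≡ 11 (mod 20): gcd(15, 20) = 5, and 11 - 5 = 6 is NOT divisible by 5.
    ⇒ system is inconsistent (no integer solution).

No solution (the system is inconsistent).


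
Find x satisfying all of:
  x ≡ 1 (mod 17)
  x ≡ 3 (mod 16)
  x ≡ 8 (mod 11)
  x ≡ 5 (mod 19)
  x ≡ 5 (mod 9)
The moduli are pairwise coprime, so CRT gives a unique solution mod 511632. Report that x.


Product of moduli M = 17 · 16 · 11 · 19 · 9 = 511632.
Merge one congruence at a time:
  Start: x ≡ 1 (mod 17).
  Combine with x ≡ 3 (mod 16); new modulus lcm = 272.
    Write x = 1 + 17·t and substitute into x ≡ 3 (mod 16): 17·t ≡ 3 − 1 = 2 (mod 16).
    Reduce coefficients mod 16: 1·t ≡ 2 (mod 16).
    So t ≡ 2 (mod 16).
    Then x = 1 + 17·2 = 35, valid modulo lcm(17, 16) = 272: x ≡ 35 (mod 272).
  Combine with x ≡ 8 (mod 11); new modulus lcm = 2992.
    Write x = 35 + 272·t and substitute into x ≡ 8 (mod 11): 272·t ≡ 8 − 35 = -27 (mod 11).
    Reduce coefficients mod 11: 8·t ≡ 6 (mod 11).
    The inverse of 8 mod 11 is 7 (since 8·7 = 56 = 5·11 + 1), so t ≡ 7·6 = 42 ≡ 9 (mod 11).
    Then x = 35 + 272·9 = 2483, valid modulo lcm(272, 11) = 2992: x ≡ 2483 (mod 2992).
  Combine with x ≡ 5 (mod 19); new modulus lcm = 56848.
    Write x = 2483 + 2992·t and substitute into x ≡ 5 (mod 19): 2992·t ≡ 5 − 2483 = -2478 (mod 19).
    Reduce coefficients mod 19: 9·t ≡ 11 (mod 19).
    The inverse of 9 mod 19 is 17 (since 9·17 = 153 = 8·19 + 1), so t ≡ 17·11 = 187 ≡ 16 (mod 19).
    Then x = 2483 + 2992·16 = 50355, valid modulo lcm(2992, 19) = 56848: x ≡ 50355 (mod 56848).
  Combine with x ≡ 5 (mod 9); new modulus lcm = 511632.
    Write x = 50355 + 56848·t and substitute into x ≡ 5 (mod 9): 56848·t ≡ 5 − 50355 = -50350 (mod 9).
    Reduce coefficients mod 9: 4·t ≡ 5 (mod 9).
    The inverse of 4 mod 9 is 7 (since 4·7 = 28 = 3·9 + 1), so t ≡ 7·5 = 35 ≡ 8 (mod 9).
    Then x = 50355 + 56848·8 = 505139, valid modulo lcm(56848, 9) = 511632: x ≡ 505139 (mod 511632).
Verify against each original: 505139 mod 17 = 1, 505139 mod 16 = 3, 505139 mod 11 = 8, 505139 mod 19 = 5, 505139 mod 9 = 5.

x ≡ 505139 (mod 511632).


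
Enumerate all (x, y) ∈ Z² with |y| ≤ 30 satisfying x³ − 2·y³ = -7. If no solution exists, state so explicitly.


The equation is x³ - 2y³ = -7. For fixed y, x³ = 2·y³ − 7, so a solution requires the RHS to be a perfect cube.
Strategy: iterate y from -30 to 30, compute RHS = 2·y³ − 7, and check whether it is a (positive or negative) perfect cube.
Check small values of y:
  y = 0: RHS = -7 is not a perfect cube.
  y = 1: RHS = -5 is not a perfect cube.
  y = -1: RHS = -9 is not a perfect cube.
  y = 2: RHS = 9 is not a perfect cube.
  y = -2: RHS = -23 is not a perfect cube.
  y = 3: RHS = 47 is not a perfect cube.
  y = -3: RHS = -61 is not a perfect cube.
Continuing the search up to |y| = 30 finds no solutions either.
No (x, y) in the scanned range satisfies the equation.

No integer solutions with |y| ≤ 30.


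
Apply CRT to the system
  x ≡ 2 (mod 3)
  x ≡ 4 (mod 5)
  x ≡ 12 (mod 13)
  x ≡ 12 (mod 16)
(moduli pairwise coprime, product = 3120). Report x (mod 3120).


Product of moduli M = 3 · 5 · 13 · 16 = 3120.
Merge one congruence at a time:
  Start: x ≡ 2 (mod 3).
  Combine with x ≡ 4 (mod 5); new modulus lcm = 15.
    Write x = 2 + 3·t and substitute into x ≡ 4 (mod 5): 3·t ≡ 4 − 2 = 2 (mod 5).
    The inverse of 3 mod 5 is 2 (since 3·2 = 6 = 1·5 + 1), so t ≡ 2·2 = 4 ≡ 4 (mod 5).
    Then x = 2 + 3·4 = 14, valid modulo lcm(3, 5) = 15: x ≡ 14 (mod 15).
  Combine with x ≡ 12 (mod 13); new modulus lcm = 195.
    Write x = 14 + 15·t and substitute into x ≡ 12 (mod 13): 15·t ≡ 12 − 14 = -2 (mod 13).
    Reduce coefficients mod 13: 2·t ≡ 11 (mod 13).
    The inverse of 2 mod 13 is 7 (since 2·7 = 14 = 1·13 + 1), so t ≡ 7·11 = 77 ≡ 12 (mod 13).
    Then x = 14 + 15·12 = 194, valid modulo lcm(15, 13) = 195: x ≡ 194 (mod 195).
  Combine with x ≡ 12 (mod 16); new modulus lcm = 3120.
    Write x = 194 + 195·t and substitute into x ≡ 12 (mod 16): 195·t ≡ 12 − 194 = -182 (mod 16).
    Reduce coefficients mod 16: 3·t ≡ 10 (mod 16).
    The inverse of 3 mod 16 is 11 (since 3·11 = 33 = 2·16 + 1), so t ≡ 11·10 = 110 ≡ 14 (mod 16).
    Then x = 194 + 195·14 = 2924, valid modulo lcm(195, 16) = 3120: x ≡ 2924 (mod 3120).
Verify against each original: 2924 mod 3 = 2, 2924 mod 5 = 4, 2924 mod 13 = 12, 2924 mod 16 = 12.

x ≡ 2924 (mod 3120).


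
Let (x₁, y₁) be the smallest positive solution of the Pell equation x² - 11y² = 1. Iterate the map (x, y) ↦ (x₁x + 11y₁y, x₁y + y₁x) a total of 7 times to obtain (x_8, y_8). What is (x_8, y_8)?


Step 1: Find the fundamental solution (x₁, y₁) of x² - 11y² = 1.
  Expand √11 as a continued fraction. a₀ = ⌊√11⌋ = 3; iterate m_{k+1} = d_k·a_k − m_k, d_{k+1} = (11 − m_{k+1}²)/d_k, a_{k+1} = ⌊(a₀ + m_{k+1})/d_{k+1}⌋ (starting m₀ = 0, d₀ = 1), with convergents p_k = a_k·p_{k-1} + p_{k-2}, q_k = a_k·q_{k-1} + q_{k-2} (p₋₁ = 1, q₋₁ = 0):
  k = 0: a₀ = 3; p₀/q₀ = 3/1; p₀² − 11·q₀² = 9 − 11 = -2.
  k = 1: m = 3, d = 2, a = ⌊(3 + 3)/2⌋ = 3; p/q = (3·3 + 1)/(3·1 + 0) = 10/3; p² − 11·q² = 100 − 99 = 1.
  The first convergent with p² − 11·q² = 1 gives the fundamental solution (x₁, y₁) = (10, 3).
Step 2: Apply the recurrence (x_{n+1}, y_{n+1}) = (x₁x_n + 11y₁y_n, x₁y_n + y₁x_n) repeatedly.
  From (x_1, y_1) = (10, 3): x_2 = 10·10 + 11·3·3 = 199; y_2 = 10·3 + 3·10 = 60.
  From (x_2, y_2) = (199, 60): x_3 = 10·199 + 11·3·60 = 3970; y_3 = 10·60 + 3·199 = 1197.
  From (x_3, y_3) = (3970, 1197): x_4 = 10·3970 + 11·3·1197 = 79201; y_4 = 10·1197 + 3·3970 = 23880.
  From (x_4, y_4) = (79201, 23880): x_5 = 10·79201 + 11·3·23880 = 1580050; y_5 = 10·23880 + 3·79201 = 476403.
  From (x_5, y_5) = (1580050, 476403): x_6 = 10·1580050 + 11·3·476403 = 31521799; y_6 = 10·476403 + 3·1580050 = 9504180.
  From (x_6, y_6) = (31521799, 9504180): x_7 = 10·31521799 + 11·3·9504180 = 628855930; y_7 = 10·9504180 + 3·31521799 = 189607197.
  From (x_7, y_7) = (628855930, 189607197): x_8 = 10·628855930 + 11·3·189607197 = 12545596801; y_8 = 10·189607197 + 3·628855930 = 3782639760.
Step 3: Verify x_8² - 11·y_8² = 157391999093261433601 - 157391999093261433600 = 1 (should be 1). ✓

(x_1, y_1) = (10, 3); (x_8, y_8) = (12545596801, 3782639760).


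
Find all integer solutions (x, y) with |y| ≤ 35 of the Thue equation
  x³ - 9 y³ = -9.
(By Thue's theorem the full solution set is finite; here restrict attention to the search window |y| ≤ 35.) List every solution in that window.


The equation is x³ - 9y³ = -9. For fixed y, x³ = 9·y³ − 9, so a solution requires the RHS to be a perfect cube.
Strategy: iterate y from -35 to 35, compute RHS = 9·y³ − 9, and check whether it is a (positive or negative) perfect cube.
Check small values of y:
  y = 0: RHS = -9 is not a perfect cube.
  y = 1: RHS = 0 = (0)³ ⇒ x = 0 works.
  y = -1: RHS = -18 is not a perfect cube.
  y = 2: RHS = 63 is not a perfect cube.
  y = -2: RHS = -81 is not a perfect cube.
  y = 3: RHS = 234 is not a perfect cube.
  y = -3: RHS = -252 is not a perfect cube.
Continuing the search up to |y| = 35 finds no further solutions beyond those listed.
Collected solutions: (0, 1).

Solutions (with |y| ≤ 35): (0, 1).


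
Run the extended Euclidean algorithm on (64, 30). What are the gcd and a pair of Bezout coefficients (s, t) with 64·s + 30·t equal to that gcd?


Euclidean algorithm on (64, 30) — divide until remainder is 0:
  64 = 2 · 30 + 4
  30 = 7 · 4 + 2
  4 = 2 · 2 + 0
gcd(64, 30) = 2.
Track Bezout coefficients alongside the remainders: start with r₀ = 64 = a·1 + b·0 (s = 1, t = 0) and r₁ = 30 = a·0 + b·1 (s = 0, t = 1); each new remainder r_{k+1} = r_{k-1} − q_k·r_k inherits s_{k+1} = s_{k-1} − q_k·s_k, t_{k+1} = t_{k-1} − q_k·t_k, so r_k = a·s_k + b·t_k at every step:
  q = 2: r = 4, s = 1 − 2·0 = 1, t = 0 − 2·1 = -2  (check: 64·1 + 30·(-2) = 4)
  q = 7: r = 2, s = 0 − 7·1 = -7, t = 1 − 7·(-2) = 15  (check: 64·(-7) + 30·15 = 2)
The row with r = 2 (the gcd) gives the Bezout coefficients s = -7, t = 15.
Result: 64 · (-7) + 30 · (15) = 2.

gcd(64, 30) = 2; s = -7, t = 15 (check: 64·(-7) + 30·15 = 2).


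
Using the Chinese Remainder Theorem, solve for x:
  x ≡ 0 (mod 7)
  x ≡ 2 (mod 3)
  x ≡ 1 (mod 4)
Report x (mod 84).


Moduli 7, 3, 4 are pairwise coprime; by CRT there is a unique solution modulo M = 7 · 3 · 4 = 84.
Solve pairwise, accumulating the modulus:
  Start with x ≡ 0 (mod 7).
  Combine with x ≡ 2 (mod 3): since gcd(7, 3) = 1, we get a unique residue mod 21.
    Write x = 0 + 7·t and substitute into x ≡ 2 (mod 3): 7·t ≡ 2 − 0 = 2 (mod 3).
    Reduce coefficients mod 3: 1·t ≡ 2 (mod 3).
    So t ≡ 2 (mod 3).
    Then x = 0 + 7·2 = 14, valid modulo lcm(7, 3) = 21: x ≡ 14 (mod 21).
  Combine with x ≡ 1 (mod 4): since gcd(21, 4) = 1, we get a unique residue mod 84.
    Write x = 14 + 21·t and substitute into x ≡ 1 (mod 4): 21·t ≡ 1 − 14 = -13 (mod 4).
    Reduce coefficients mod 4: 1·t ≡ 3 (mod 4).
    So t ≡ 3 (mod 4).
    Then x = 14 + 21·3 = 77, valid modulo lcm(21, 4) = 84: x ≡ 77 (mod 84).
Verify: 77 mod 7 = 0 ✓, 77 mod 3 = 2 ✓, 77 mod 4 = 1 ✓.

x ≡ 77 (mod 84).


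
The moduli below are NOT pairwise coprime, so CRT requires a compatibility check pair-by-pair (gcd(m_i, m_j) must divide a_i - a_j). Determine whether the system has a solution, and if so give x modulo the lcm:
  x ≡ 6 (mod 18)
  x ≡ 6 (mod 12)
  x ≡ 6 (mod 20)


Moduli 18, 12, 20 are not pairwise coprime, so CRT works modulo lcm(m_i) when all pairwise compatibility conditions hold.
Pairwise compatibility: gcd(m_i, m_j) must divide a_i - a_j for every pair.
Merge one congruence at a time:
  Start: x ≡ 6 (mod 18).
  Combine with x ≡ 6 (mod 12): gcd(18, 12) = 6; 6 - 6 = 0, which IS divisible by 6, so compatible.
    Write x = 6 + 18·t and substitute into x ≡ 6 (mod 12): 18·t ≡ 6 − 6 = 0 (mod 12).
    Divide the congruence (and modulus) by g = 6: 3·t ≡ 0 (mod 2).
    Reduce coefficients mod 2: 1·t ≡ 0 (mod 2).
    So t ≡ 0 (mod 2).
    Then x = 6 + 18·0 = 6, valid modulo lcm(18, 12) = 36: x ≡ 6 (mod 36).
  Combine with x ≡ 6 (mod 20): gcd(36, 20) = 4; 6 - 6 = 0, which IS divisible by 4, so compatible.
    Write x = 6 + 36·t and substitute into x ≡ 6 (mod 20): 36·t ≡ 6 − 6 = 0 (mod 20).
    Divide the congruence (and modulus) by g = 4: 9·t ≡ 0 (mod 5).
    Reduce coefficients mod 5: 4·t ≡ 0 (mod 5).
    The inverse of 4 mod 5 is 4 (since 4·4 = 16 = 3·5 + 1), so t ≡ 4·0 = 0 ≡ 0 (mod 5).
    Then x = 6 + 36·0 = 6, valid modulo lcm(36, 20) = 180: x ≡ 6 (mod 180).
Verify: 6 mod 18 = 6, 6 mod 12 = 6, 6 mod 20 = 6.

x ≡ 6 (mod 180).


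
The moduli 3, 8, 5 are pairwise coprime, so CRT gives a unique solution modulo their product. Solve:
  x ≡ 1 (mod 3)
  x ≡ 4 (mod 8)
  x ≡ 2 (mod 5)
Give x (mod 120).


Moduli 3, 8, 5 are pairwise coprime; by CRT there is a unique solution modulo M = 3 · 8 · 5 = 120.
Solve pairwise, accumulating the modulus:
  Start with x ≡ 1 (mod 3).
  Combine with x ≡ 4 (mod 8): since gcd(3, 8) = 1, we get a unique residue mod 24.
    Write x = 1 + 3·t and substitute into x ≡ 4 (mod 8): 3·t ≡ 4 − 1 = 3 (mod 8).
    The inverse of 3 mod 8 is 3 (since 3·3 = 9 = 1·8 + 1), so t ≡ 3·3 = 9 ≡ 1 (mod 8).
    Then x = 1 + 3·1 = 4, valid modulo lcm(3, 8) = 24: x ≡ 4 (mod 24).
  Combine with x ≡ 2 (mod 5): since gcd(24, 5) = 1, we get a unique residue mod 120.
    Write x = 4 + 24·t and substitute into x ≡ 2 (mod 5): 24·t ≡ 2 − 4 = -2 (mod 5).
    Reduce coefficients mod 5: 4·t ≡ 3 (mod 5).
    The inverse of 4 mod 5 is 4 (since 4·4 = 16 = 3·5 + 1), so t ≡ 4·3 = 12 ≡ 2 (mod 5).
    Then x = 4 + 24·2 = 52, valid modulo lcm(24, 5) = 120: x ≡ 52 (mod 120).
Verify: 52 mod 3 = 1 ✓, 52 mod 8 = 4 ✓, 52 mod 5 = 2 ✓.

x ≡ 52 (mod 120).


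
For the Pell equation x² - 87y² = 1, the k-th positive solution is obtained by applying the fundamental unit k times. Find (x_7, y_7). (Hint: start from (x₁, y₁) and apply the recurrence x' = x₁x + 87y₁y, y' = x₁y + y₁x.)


Step 1: Find the fundamental solution (x₁, y₁) of x² - 87y² = 1.
  Expand √87 as a continued fraction. a₀ = ⌊√87⌋ = 9; iterate m_{k+1} = d_k·a_k − m_k, d_{k+1} = (87 − m_{k+1}²)/d_k, a_{k+1} = ⌊(a₀ + m_{k+1})/d_{k+1}⌋ (starting m₀ = 0, d₀ = 1), with convergents p_k = a_k·p_{k-1} + p_{k-2}, q_k = a_k·q_{k-1} + q_{k-2} (p₋₁ = 1, q₋₁ = 0):
  k = 0: a₀ = 9; p₀/q₀ = 9/1; p₀² − 87·q₀² = 81 − 87 = -6.
  k = 1: m = 9, d = 6, a = ⌊(9 + 9)/6⌋ = 3; p/q = (3·9 + 1)/(3·1 + 0) = 28/3; p² − 87·q² = 784 − 783 = 1.
  The first convergent with p² − 87·q² = 1 gives the fundamental solution (x₁, y₁) = (28, 3).
Step 2: Apply the recurrence (x_{n+1}, y_{n+1}) = (x₁x_n + 87y₁y_n, x₁y_n + y₁x_n) repeatedly.
  From (x_1, y_1) = (28, 3): x_2 = 28·28 + 87·3·3 = 1567; y_2 = 28·3 + 3·28 = 168.
  From (x_2, y_2) = (1567, 168): x_3 = 28·1567 + 87·3·168 = 87724; y_3 = 28·168 + 3·1567 = 9405.
  From (x_3, y_3) = (87724, 9405): x_4 = 28·87724 + 87·3·9405 = 4910977; y_4 = 28·9405 + 3·87724 = 526512.
  From (x_4, y_4) = (4910977, 526512): x_5 = 28·4910977 + 87·3·526512 = 274926988; y_5 = 28·526512 + 3·4910977 = 29475267.
  From (x_5, y_5) = (274926988, 29475267): x_6 = 28·274926988 + 87·3·29475267 = 15391000351; y_6 = 28·29475267 + 3·274926988 = 1650088440.
  From (x_6, y_6) = (15391000351, 1650088440): x_7 = 28·15391000351 + 87·3·1650088440 = 861621092668; y_7 = 28·1650088440 + 3·15391000351 = 92375477373.
Step 3: Verify x_7² - 87·y_7² = 742390907330398243358224 - 742390907330398243358223 = 1 (should be 1). ✓

(x_1, y_1) = (28, 3); (x_7, y_7) = (861621092668, 92375477373).


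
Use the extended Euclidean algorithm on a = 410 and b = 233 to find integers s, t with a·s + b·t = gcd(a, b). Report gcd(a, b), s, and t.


Euclidean algorithm on (410, 233) — divide until remainder is 0:
  410 = 1 · 233 + 177
  233 = 1 · 177 + 56
  177 = 3 · 56 + 9
  56 = 6 · 9 + 2
  9 = 4 · 2 + 1
  2 = 2 · 1 + 0
gcd(410, 233) = 1.
Track Bezout coefficients alongside the remainders: start with r₀ = 410 = a·1 + b·0 (s = 1, t = 0) and r₁ = 233 = a·0 + b·1 (s = 0, t = 1); each new remainder r_{k+1} = r_{k-1} − q_k·r_k inherits s_{k+1} = s_{k-1} − q_k·s_k, t_{k+1} = t_{k-1} − q_k·t_k, so r_k = a·s_k + b·t_k at every step:
  q = 1: r = 177, s = 1 − 1·0 = 1, t = 0 − 1·1 = -1  (check: 410·1 + 233·(-1) = 177)
  q = 1: r = 56, s = 0 − 1·1 = -1, t = 1 − 1·(-1) = 2  (check: 410·(-1) + 233·2 = 56)
  q = 3: r = 9, s = 1 − 3·(-1) = 4, t = -1 − 3·2 = -7  (check: 410·4 + 233·(-7) = 9)
  q = 6: r = 2, s = -1 − 6·4 = -25, t = 2 − 6·(-7) = 44  (check: 410·(-25) + 233·44 = 2)
  q = 4: r = 1, s = 4 − 4·(-25) = 104, t = -7 − 4·44 = -183  (check: 410·104 + 233·(-183) = 1)
The row with r = 1 (the gcd) gives the Bezout coefficients s = 104, t = -183.
Result: 410 · (104) + 233 · (-183) = 1.

gcd(410, 233) = 1; s = 104, t = -183 (check: 410·104 + 233·(-183) = 1).


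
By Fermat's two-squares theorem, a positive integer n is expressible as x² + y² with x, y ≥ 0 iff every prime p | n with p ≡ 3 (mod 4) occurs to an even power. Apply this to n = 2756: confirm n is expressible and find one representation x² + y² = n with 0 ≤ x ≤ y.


Step 1: Factor n = 2756 = 2^2 · 13 · 53.
Step 2: Check the mod-4 condition on each prime factor: 2 = 2 (special); 13 ≡ 1 (mod 4), exponent 1; 53 ≡ 1 (mod 4), exponent 1.
All primes ≡ 3 (mod 4) appear to even exponent (or don't appear), so by the two-squares theorem n IS expressible as a sum of two squares.
Step 3: Build a representation. Group n = k² · m with k = 2 and m = 13 · 53 = 689 (a product of primes ≡ 1 (mod 4)); a representation of m scales to one of n via (k·x)² + (k·y)² = k²(x² + y²). Each prime p ≡ 1 (mod 4) is itself a sum of two squares; find a² by testing p − a² for a perfect square:
  13: 13 − 1² = 12, 13 − 2² = 9 = 3² ⇒ 13 = 2² + 3².
  53: 53 − 1² = 52, 53 − 2² = 49 = 7² ⇒ 53 = 2² + 7².
  Combine using the Brahmagupta–Fibonacci identity (a² + b²)(c² + d²) = (ac − bd)² + (ad + bc)² = (ac + bd)² + (ad − bc)²:
  13 · 53 = 689: from (2² + 3²)(2² + 7²), take (2·2 − 3·7, 2·7 + 3·2) = (4 − 21, 14 + 6) = (-17, 20); dropping signs (only squares matter) gives (17, 20); check 17² + 20² = 289 + 400 = 689 ✓.
  Scale by k = 2: (2·17, 2·20) = (34, 40).
Step 4: Order so x ≤ y and verify: 34² + 40² = 1156 + 1600 = 2756 = n. ✓

n = 2756 = 34² + 40² (one valid representation with x ≤ y).


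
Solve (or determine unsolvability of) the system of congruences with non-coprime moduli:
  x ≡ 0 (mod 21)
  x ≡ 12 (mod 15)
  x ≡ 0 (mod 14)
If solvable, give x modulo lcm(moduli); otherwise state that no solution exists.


Moduli 21, 15, 14 are not pairwise coprime, so CRT works modulo lcm(m_i) when all pairwise compatibility conditions hold.
Pairwise compatibility: gcd(m_i, m_j) must divide a_i - a_j for every pair.
Merge one congruence at a time:
  Start: x ≡ 0 (mod 21).
  Combine with x ≡ 12 (mod 15): gcd(21, 15) = 3; 12 - 0 = 12, which IS divisible by 3, so compatible.
    Write x = 0 + 21·t and substitute into x ≡ 12 (mod 15): 21·t ≡ 12 − 0 = 12 (mod 15).
    Divide the congruence (and modulus) by g = 3: 7·t ≡ 4 (mod 5).
    Reduce coefficients mod 5: 2·t ≡ 4 (mod 5).
    The inverse of 2 mod 5 is 3 (since 2·3 = 6 = 1·5 + 1), so t ≡ 3·4 = 12 ≡ 2 (mod 5).
    Then x = 0 + 21·2 = 42, valid modulo lcm(21, 15) = 105: x ≡ 42 (mod 105).
  Combine with x ≡ 0 (mod 14): gcd(105, 14) = 7; 0 - 42 = -42, which IS divisible by 7, so compatible.
    Write x = 42 + 105·t and substitute into x ≡ 0 (mod 14): 105·t ≡ 0 − 42 = -42 (mod 14).
    Divide the congruence (and modulus) by g = 7: 15·t ≡ -6 (mod 2).
    Reduce coefficients mod 2: 1·t ≡ 0 (mod 2).
    So t ≡ 0 (mod 2).
    Then x = 42 + 105·0 = 42, valid modulo lcm(105, 14) = 210: x ≡ 42 (mod 210).
Verify: 42 mod 21 = 0, 42 mod 15 = 12, 42 mod 14 = 0.

x ≡ 42 (mod 210).


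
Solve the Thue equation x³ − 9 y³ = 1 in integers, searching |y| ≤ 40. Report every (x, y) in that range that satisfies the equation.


The equation is x³ - 9y³ = 1. For fixed y, x³ = 9·y³ + 1, so a solution requires the RHS to be a perfect cube.
Strategy: iterate y from -40 to 40, compute RHS = 9·y³ + 1, and check whether it is a (positive or negative) perfect cube.
Check small values of y:
  y = 0: RHS = 1 = (1)³ ⇒ x = 1 works.
  y = 1: RHS = 10 is not a perfect cube.
  y = -1: RHS = -8 = (-2)³ ⇒ x = -2 works.
  y = 2: RHS = 73 is not a perfect cube.
  y = -2: RHS = -71 is not a perfect cube.
  y = 3: RHS = 244 is not a perfect cube.
  y = -3: RHS = -242 is not a perfect cube.
Continuing the search up to |y| = 40 finds no further solutions beyond those listed.
Collected solutions: (1, 0), (-2, -1).

Solutions (with |y| ≤ 40): (1, 0), (-2, -1).


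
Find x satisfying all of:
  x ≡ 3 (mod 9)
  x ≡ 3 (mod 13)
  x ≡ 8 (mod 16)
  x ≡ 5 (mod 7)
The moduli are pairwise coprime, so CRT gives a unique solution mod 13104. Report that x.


Product of moduli M = 9 · 13 · 16 · 7 = 13104.
Merge one congruence at a time:
  Start: x ≡ 3 (mod 9).
  Combine with x ≡ 3 (mod 13); new modulus lcm = 117.
    Write x = 3 + 9·t and substitute into x ≡ 3 (mod 13): 9·t ≡ 3 − 3 = 0 (mod 13).
    The inverse of 9 mod 13 is 3 (since 9·3 = 27 = 2·13 + 1), so t ≡ 3·0 = 0 ≡ 0 (mod 13).
    Then x = 3 + 9·0 = 3, valid modulo lcm(9, 13) = 117: x ≡ 3 (mod 117).
  Combine with x ≡ 8 (mod 16); new modulus lcm = 1872.
    Write x = 3 + 117·t and substitute into x ≡ 8 (mod 16): 117·t ≡ 8 − 3 = 5 (mod 16).
    Reduce coefficients mod 16: 5·t ≡ 5 (mod 16).
    The inverse of 5 mod 16 is 13 (since 5·13 = 65 = 4·16 + 1), so t ≡ 13·5 = 65 ≡ 1 (mod 16).
    Then x = 3 + 117·1 = 120, valid modulo lcm(117, 16) = 1872: x ≡ 120 (mod 1872).
  Combine with x ≡ 5 (mod 7); new modulus lcm = 13104.
    Write x = 120 + 1872·t and substitute into x ≡ 5 (mod 7): 1872·t ≡ 5 − 120 = -115 (mod 7).
    Reduce coefficients mod 7: 3·t ≡ 4 (mod 7).
    The inverse of 3 mod 7 is 5 (since 3·5 = 15 = 2·7 + 1), so t ≡ 5·4 = 20 ≡ 6 (mod 7).
    Then x = 120 + 1872·6 = 11352, valid modulo lcm(1872, 7) = 13104: x ≡ 11352 (mod 13104).
Verify against each original: 11352 mod 9 = 3, 11352 mod 13 = 3, 11352 mod 16 = 8, 11352 mod 7 = 5.

x ≡ 11352 (mod 13104).


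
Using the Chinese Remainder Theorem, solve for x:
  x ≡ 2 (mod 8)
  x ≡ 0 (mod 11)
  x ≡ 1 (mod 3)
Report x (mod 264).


Moduli 8, 11, 3 are pairwise coprime; by CRT there is a unique solution modulo M = 8 · 11 · 3 = 264.
Solve pairwise, accumulating the modulus:
  Start with x ≡ 2 (mod 8).
  Combine with x ≡ 0 (mod 11): since gcd(8, 11) = 1, we get a unique residue mod 88.
    Write x = 2 + 8·t and substitute into x ≡ 0 (mod 11): 8·t ≡ 0 − 2 = -2 (mod 11).
    Reduce coefficients mod 11: 8·t ≡ 9 (mod 11).
    The inverse of 8 mod 11 is 7 (since 8·7 = 56 = 5·11 + 1), so t ≡ 7·9 = 63 ≡ 8 (mod 11).
    Then x = 2 + 8·8 = 66, valid modulo lcm(8, 11) = 88: x ≡ 66 (mod 88).
  Combine with x ≡ 1 (mod 3): since gcd(88, 3) = 1, we get a unique residue mod 264.
    Write x = 66 + 88·t and substitute into x ≡ 1 (mod 3): 88·t ≡ 1 − 66 = -65 (mod 3).
    Reduce coefficients mod 3: 1·t ≡ 1 (mod 3).
    So t ≡ 1 (mod 3).
    Then x = 66 + 88·1 = 154, valid modulo lcm(88, 3) = 264: x ≡ 154 (mod 264).
Verify: 154 mod 8 = 2 ✓, 154 mod 11 = 0 ✓, 154 mod 3 = 1 ✓.

x ≡ 154 (mod 264).


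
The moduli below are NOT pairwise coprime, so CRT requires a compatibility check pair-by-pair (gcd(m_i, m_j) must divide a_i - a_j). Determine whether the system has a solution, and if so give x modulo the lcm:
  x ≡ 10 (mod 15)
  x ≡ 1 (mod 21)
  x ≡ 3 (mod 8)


Moduli 15, 21, 8 are not pairwise coprime, so CRT works modulo lcm(m_i) when all pairwise compatibility conditions hold.
Pairwise compatibility: gcd(m_i, m_j) must divide a_i - a_j for every pair.
Merge one congruence at a time:
  Start: x ≡ 10 (mod 15).
  Combine with x ≡ 1 (mod 21): gcd(15, 21) = 3; 1 - 10 = -9, which IS divisible by 3, so compatible.
    Write x = 10 + 15·t and substitute into x ≡ 1 (mod 21): 15·t ≡ 1 − 10 = -9 (mod 21).
    Divide the congruence (and modulus) by g = 3: 5·t ≡ -3 (mod 7).
    Reduce coefficients mod 7: 5·t ≡ 4 (mod 7).
    The inverse of 5 mod 7 is 3 (since 5·3 = 15 = 2·7 + 1), so t ≡ 3·4 = 12 ≡ 5 (mod 7).
    Then x = 10 + 15·5 = 85, valid modulo lcm(15, 21) = 105: x ≡ 85 (mod 105).
  Combine with x ≡ 3 (mod 8): gcd(105, 8) = 1; 3 - 85 = -82, which IS divisible by 1, so compatible.
    Write x = 85 + 105·t and substitute into x ≡ 3 (mod 8): 105·t ≡ 3 − 85 = -82 (mod 8).
    Reduce coefficients mod 8: 1·t ≡ 6 (mod 8).
    So t ≡ 6 (mod 8).
    Then x = 85 + 105·6 = 715, valid modulo lcm(105, 8) = 840: x ≡ 715 (mod 840).
Verify: 715 mod 15 = 10, 715 mod 21 = 1, 715 mod 8 = 3.

x ≡ 715 (mod 840).


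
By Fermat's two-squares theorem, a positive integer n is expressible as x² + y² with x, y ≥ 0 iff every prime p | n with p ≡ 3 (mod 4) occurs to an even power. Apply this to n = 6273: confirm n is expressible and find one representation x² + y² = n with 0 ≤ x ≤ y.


Step 1: Factor n = 6273 = 3^2 · 17 · 41.
Step 2: Check the mod-4 condition on each prime factor: 3 ≡ 3 (mod 4), exponent 2 (must be even); 17 ≡ 1 (mod 4), exponent 1; 41 ≡ 1 (mod 4), exponent 1.
All primes ≡ 3 (mod 4) appear to even exponent (or don't appear), so by the two-squares theorem n IS expressible as a sum of two squares.
Step 3: Build a representation. Group n = k² · m with k = 3 and m = 17 · 41 = 697 (a product of primes ≡ 1 (mod 4)); a representation of m scales to one of n via (k·x)² + (k·y)² = k²(x² + y²). Each prime p ≡ 1 (mod 4) is itself a sum of two squares; find a² by testing p − a² for a perfect square:
  17: 17 − 1² = 16 = 4² ⇒ 17 = 1² + 4².
  41: 41 − 1² = 40, 41 − 2² = 37, 41 − 3² = 32, 41 − 4² = 25 = 5² ⇒ 41 = 4² + 5².
  Combine using the Brahmagupta–Fibonacci identity (a² + b²)(c² + d²) = (ac − bd)² + (ad + bc)² = (ac + bd)² + (ad − bc)²:
  17 · 41 = 697: from (1² + 4²)(4² + 5²), take (1·4 − 4·5, 1·5 + 4·4) = (4 − 20, 5 + 16) = (-16, 21); dropping signs (only squares matter) gives (16, 21); check 16² + 21² = 256 + 441 = 697 ✓.
  Scale by k = 3: (3·16, 3·21) = (48, 63).
Step 4: Order so x ≤ y and verify: 48² + 63² = 2304 + 3969 = 6273 = n. ✓

n = 6273 = 48² + 63² (one valid representation with x ≤ y).
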